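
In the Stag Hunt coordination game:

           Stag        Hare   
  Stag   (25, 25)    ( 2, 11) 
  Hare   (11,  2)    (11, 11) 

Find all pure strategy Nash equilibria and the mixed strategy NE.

Pure NE: (Stag, Stag) and (Hare, Hare); Mixed NE: p = 0.3913, q = 0.3913

Work:
Check pure NE:
(Stag, Stag): (25, 25) - no unilateral deviation beneficial
(Hare, Hare): (11, 11) - no unilateral deviation beneficial
Mixed NE: P1 plays Stag with p = 0.3913, P2 plays Stag with q = 0.3913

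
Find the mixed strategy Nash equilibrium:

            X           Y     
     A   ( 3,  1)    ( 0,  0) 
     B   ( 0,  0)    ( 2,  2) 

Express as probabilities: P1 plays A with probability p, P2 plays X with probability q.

p = 0.6667, q = 0.4

Work:
Find probabilities that make opponent indifferent:
P2 chooses q to make P1 indifferent between A and B
P1 chooses p to make P2 indifferent between X and Y
Mixed NE: P1 plays (A: 0.6667, B: 0.3333), P2 plays (X: 0.4, Y: 0.6)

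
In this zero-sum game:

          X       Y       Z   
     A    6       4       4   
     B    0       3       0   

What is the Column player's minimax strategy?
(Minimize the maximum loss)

Column should play Y or Z (all achieve the minimum), value = 4

Work:
Column player minimizes Row's maximum payoff:
Column X: max payoff to Row = 6
Column Y: max payoff to Row = 4
Column Z: max payoff to Row = 4
Minimum is 4, achieved by columns Y, Z (tied).
Each of Y or Z is a minimax strategy.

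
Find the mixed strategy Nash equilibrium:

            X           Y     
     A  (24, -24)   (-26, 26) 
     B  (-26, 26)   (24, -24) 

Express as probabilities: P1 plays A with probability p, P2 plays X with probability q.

p = 0.5, q = 0.5

Work:
Find probabilities that make opponent indifferent:
P2 chooses q to make P1 indifferent between A and B
P1 chooses p to make P2 indifferent between X and Y
Mixed NE: P1 plays (A: 0.5, B: 0.5), P2 plays (X: 0.5, Y: 0.5)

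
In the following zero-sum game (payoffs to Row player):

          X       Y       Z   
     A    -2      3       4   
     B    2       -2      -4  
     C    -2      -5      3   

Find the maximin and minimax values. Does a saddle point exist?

Maximin = -2, Minimax = 2, Saddle: False

Work:
Row minimums: [-2, -4, -5] → maximin = -2
Column maximums: [2, 3, 4] → minimax = 2
No saddle point (maximin ≠ minimax). Mixed strategy needed.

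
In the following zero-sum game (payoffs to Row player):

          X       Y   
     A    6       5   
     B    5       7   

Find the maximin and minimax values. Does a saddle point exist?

Maximin = 5, Minimax = 6, Saddle: False

Work:
Row minimums: [5, 5] → maximin = 5
Column maximums: [6, 7] → minimax = 6
No saddle point (maximin ≠ minimax). Mixed strategy needed.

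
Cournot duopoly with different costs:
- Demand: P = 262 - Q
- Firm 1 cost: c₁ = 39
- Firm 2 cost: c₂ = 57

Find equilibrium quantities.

q₁* = 80.33, q₂* = 62.33

Work:
Reaction: q₁ = (262 - 39 - q₂)/2
Reaction: q₂ = (262 - 57 - q₁)/2
Solve simultaneously:
q₁* = (262 - 2×39 + 57)/3 = 80.33
q₂* = (262 - 2×57 + 39)/3 = 62.33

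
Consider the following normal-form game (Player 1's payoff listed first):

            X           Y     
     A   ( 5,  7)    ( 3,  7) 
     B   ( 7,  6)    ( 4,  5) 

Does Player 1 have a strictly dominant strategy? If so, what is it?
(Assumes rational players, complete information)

Yes, Player 1's strictly dominant strategy is B

Work:
A strategy strictly dominates another if it gives a strictly higher payoff against every opponent action. Compare each pair of P1's strategies column-by-column:
  A vs B: [5 vs 7, 3 vs 4] → A does not strictly dominate B (column X: 5 ≤ 7)
  B vs A: [7 vs 5, 4 vs 3] → B strictly dominates A
B strictly dominates every other strategy → strictly dominant.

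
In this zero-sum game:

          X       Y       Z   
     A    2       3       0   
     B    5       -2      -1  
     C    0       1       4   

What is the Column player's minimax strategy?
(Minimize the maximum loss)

Column should play Y, value = 3

Work:
Column player minimizes Row's maximum payoff:
Column X: max payoff to Row = 5
Column Y: max payoff to Row = 3
Column Z: max payoff to Row = 4
Minimum is 3, achieved by column Y.
Minimax strategy: Y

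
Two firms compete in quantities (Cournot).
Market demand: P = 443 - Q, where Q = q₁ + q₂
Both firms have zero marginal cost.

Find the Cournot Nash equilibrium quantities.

q₁* = q₂* = 147.67; P* = 147.67

Work:
Profit: π_i = P·q_i = (a - q_i - q_j)·q_i
FOC: ∂π_i/∂q_i = a - 2q_i - q_j = 0
Reaction function: q_i = (443 - q_j)/2
Symmetry: q* = 443/3 = 147.67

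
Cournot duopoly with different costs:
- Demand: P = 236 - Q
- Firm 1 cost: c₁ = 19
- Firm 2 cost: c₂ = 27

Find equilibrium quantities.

q₁* = 75.0, q₂* = 67.0

Work:
Reaction: q₁ = (236 - 19 - q₂)/2
Reaction: q₂ = (236 - 27 - q₁)/2
Solve simultaneously:
q₁* = (236 - 2×19 + 27)/3 = 75.0
q₂* = (236 - 2×27 + 19)/3 = 67.0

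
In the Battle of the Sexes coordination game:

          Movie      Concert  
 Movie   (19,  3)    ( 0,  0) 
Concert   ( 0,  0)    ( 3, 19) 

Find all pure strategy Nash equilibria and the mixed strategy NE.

Pure NE: (Movie, Movie) and (Concert, Concert); Mixed NE: p = 0.8636, q = 0.1364

Work:
Check pure NE:
(Movie, Movie): (19, 3) - no unilateral deviation beneficial
(Concert, Concert): (3, 19) - no unilateral deviation beneficial
Mixed NE: P1 plays Movie with p = 0.8636, P2 plays Movie with q = 0.1364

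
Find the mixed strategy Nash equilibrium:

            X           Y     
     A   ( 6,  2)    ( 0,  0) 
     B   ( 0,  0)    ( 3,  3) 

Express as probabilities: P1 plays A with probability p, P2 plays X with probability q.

p = 0.6, q = 0.3333

Work:
Find probabilities that make opponent indifferent:
P2 chooses q to make P1 indifferent between A and B
P1 chooses p to make P2 indifferent between X and Y
Mixed NE: P1 plays (A: 0.6, B: 0.4), P2 plays (X: 0.3333, Y: 0.6667)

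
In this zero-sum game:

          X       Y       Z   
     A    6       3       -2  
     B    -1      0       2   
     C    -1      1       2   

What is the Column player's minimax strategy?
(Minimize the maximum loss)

Column should play Z, value = 2

Work:
Column player minimizes Row's maximum payoff:
Column X: max payoff to Row = 6
Column Y: max payoff to Row = 3
Column Z: max payoff to Row = 2
Minimum is 2, achieved by column Z.
Minimax strategy: Z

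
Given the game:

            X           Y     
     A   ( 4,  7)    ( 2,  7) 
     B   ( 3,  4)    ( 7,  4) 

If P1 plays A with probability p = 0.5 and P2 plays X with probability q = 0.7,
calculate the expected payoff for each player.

E[P1] = 3.8, E[P2] = 5.5

Work:
E[P1] = p·q·π₁(A,X) + p·(1-q)·π₁(A,Y) + (1-p)·q·π₁(B,X) + (1-p)·(1-q)·π₁(B,Y)
= 0.5·0.7·4 + 0.5·0.3·2 + 0.5·0.7·3 + 0.5·0.3·7
= 3.8

E[P2] = 5.5 (similar calculation)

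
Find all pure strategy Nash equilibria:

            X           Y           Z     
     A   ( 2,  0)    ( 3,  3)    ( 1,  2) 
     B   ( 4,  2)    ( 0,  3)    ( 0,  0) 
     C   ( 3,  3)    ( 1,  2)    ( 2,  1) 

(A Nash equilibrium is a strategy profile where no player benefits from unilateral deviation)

Nash equilibrium: (A, Y)

Work:
Best responses:
  P1 vs X: payoffs [2, 4, 3] → best response B (payoff 4)
  P1 vs Y: payoffs [3, 0, 1] → best response A (payoff 3)
  P1 vs Z: payoffs [1, 0, 2] → best response C (payoff 2)
  P2 vs A: payoffs [0, 3, 2] → best response Y (payoff 3)
  P2 vs B: payoffs [2, 3, 0] → best response Y (payoff 3)
  P2 vs C: payoffs [3, 2, 1] → best response X (payoff 3)
Mutual best responses: (A,Y) → Nash equilibria.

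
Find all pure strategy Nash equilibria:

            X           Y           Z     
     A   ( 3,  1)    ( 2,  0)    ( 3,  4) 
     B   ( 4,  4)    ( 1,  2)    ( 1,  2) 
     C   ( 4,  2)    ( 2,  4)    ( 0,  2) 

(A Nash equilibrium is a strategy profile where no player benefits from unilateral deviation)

Nash equilibrium: (A, Z), (B, X), (C, Y)

Work:
Best responses:
  P1 vs X: payoffs [3, 4, 4] → best response B/C (payoff 4)
  P1 vs Y: payoffs [2, 1, 2] → best response A/C (payoff 2)
  P1 vs Z: payoffs [3, 1, 0] → best response A (payoff 3)
  P2 vs A: payoffs [1, 0, 4] → best response Z (payoff 4)
  P2 vs B: payoffs [4, 2, 2] → best response X (payoff 4)
  P2 vs C: payoffs [2, 4, 2] → best response Y (payoff 4)
Mutual best responses: (A,Z), (B,X), (C,Y) → Nash equilibria.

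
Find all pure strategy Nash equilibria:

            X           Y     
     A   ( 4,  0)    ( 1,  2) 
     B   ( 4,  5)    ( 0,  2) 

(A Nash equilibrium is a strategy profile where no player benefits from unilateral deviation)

Nash equilibrium: (A, Y), (B, X)

Work:
Best responses:
  P1 vs X: payoffs [4, 4] → best response A/B (payoff 4)
  P1 vs Y: payoffs [1, 0] → best response A (payoff 1)
  P2 vs A: payoffs [0, 2] → best response Y (payoff 2)
  P2 vs B: payoffs [5, 2] → best response X (payoff 5)
Mutual best responses: (A,Y), (B,X) → Nash equilibria.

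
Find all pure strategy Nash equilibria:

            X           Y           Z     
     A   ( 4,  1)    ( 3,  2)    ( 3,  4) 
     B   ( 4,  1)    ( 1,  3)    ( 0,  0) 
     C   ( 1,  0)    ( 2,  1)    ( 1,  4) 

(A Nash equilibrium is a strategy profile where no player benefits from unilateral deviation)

Nash equilibrium: (A, Z)

Work:
Best responses:
  P1 vs X: payoffs [4, 4, 1] → best response A/B (payoff 4)
  P1 vs Y: payoffs [3, 1, 2] → best response A (payoff 3)
  P1 vs Z: payoffs [3, 0, 1] → best response A (payoff 3)
  P2 vs A: payoffs [1, 2, 4] → best response Z (payoff 4)
  P2 vs B: payoffs [1, 3, 0] → best response Y (payoff 3)
  P2 vs C: payoffs [0, 1, 4] → best response Z (payoff 4)
Mutual best responses: (A,Z) → Nash equilibria.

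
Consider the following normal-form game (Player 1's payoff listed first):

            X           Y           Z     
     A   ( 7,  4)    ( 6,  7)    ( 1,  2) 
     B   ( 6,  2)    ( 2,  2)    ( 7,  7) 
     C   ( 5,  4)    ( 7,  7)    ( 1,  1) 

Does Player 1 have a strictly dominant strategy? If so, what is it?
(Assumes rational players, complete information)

No strictly dominant strategy exists for Player 1

Work:
A strategy strictly dominates another if it gives a strictly higher payoff against every opponent action. Compare each pair of P1's strategies column-by-column:
  A vs B: [7 vs 6, 6 vs 2, 1 vs 7] → A does not strictly dominate B (column Z: 1 ≤ 7)
  A vs C: [7 vs 5, 6 vs 7, 1 vs 1] → A does not strictly dominate C (column Y: 6 ≤ 7)
  B vs A: [6 vs 7, 2 vs 6, 7 vs 1] → B does not strictly dominate A (column X: 6 ≤ 7)
  B vs C: [6 vs 5, 2 vs 7, 7 vs 1] → B does not strictly dominate C (column Y: 2 ≤ 7)
  C vs A: [5 vs 7, 7 vs 6, 1 vs 1] → C does not strictly dominate A (column X: 5 ≤ 7)
  C vs B: [5 vs 6, 7 vs 2, 1 vs 7] → C does not strictly dominate B (column X: 5 ≤ 6)
No single strategy strictly dominates all others → no strictly dominant strategy.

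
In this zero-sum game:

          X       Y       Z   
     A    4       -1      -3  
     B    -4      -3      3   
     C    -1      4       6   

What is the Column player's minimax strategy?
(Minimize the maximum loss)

Column should play X or Y (all achieve the minimum), value = 4

Work:
Column player minimizes Row's maximum payoff:
Column X: max payoff to Row = 4
Column Y: max payoff to Row = 4
Column Z: max payoff to Row = 6
Minimum is 4, achieved by columns X, Y (tied).
Each of X or Y is a minimax strategy.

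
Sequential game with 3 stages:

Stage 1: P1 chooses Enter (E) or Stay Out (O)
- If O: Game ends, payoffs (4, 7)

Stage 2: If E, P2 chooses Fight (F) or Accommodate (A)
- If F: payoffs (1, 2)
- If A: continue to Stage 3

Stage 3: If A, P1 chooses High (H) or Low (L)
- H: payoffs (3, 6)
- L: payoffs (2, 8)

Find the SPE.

SPE: (O, A, H); Outcome (4, 7)

Work:
Stage 3: P1 chooses H (3 vs 2)
Stage 2: P2: F->2, A->6 (anticipating H). Choose A
Stage 1: P1: O->4, E->3 (anticipating A, H). Choose O
SPE path: O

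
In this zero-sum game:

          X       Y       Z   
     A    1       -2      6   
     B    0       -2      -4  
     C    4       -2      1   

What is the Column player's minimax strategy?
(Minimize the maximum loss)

Column should play Y, value = -2

Work:
Column player minimizes Row's maximum payoff:
Column X: max payoff to Row = 4
Column Y: max payoff to Row = -2
Column Z: max payoff to Row = 6
Minimum is -2, achieved by column Y.
Minimax strategy: Y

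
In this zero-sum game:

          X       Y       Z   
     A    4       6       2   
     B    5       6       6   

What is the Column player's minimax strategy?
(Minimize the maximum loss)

Column should play X, value = 5

Work:
Column player minimizes Row's maximum payoff:
Column X: max payoff to Row = 5
Column Y: max payoff to Row = 6
Column Z: max payoff to Row = 6
Minimum is 5, achieved by column X.
Minimax strategy: X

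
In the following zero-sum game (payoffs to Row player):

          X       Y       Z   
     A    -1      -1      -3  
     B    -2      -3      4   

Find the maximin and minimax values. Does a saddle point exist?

Maximin = -3, Minimax = -1, Saddle: False

Work:
Row minimums: [-3, -3] → maximin = -3
Column maximums: [-1, -1, 4] → minimax = -1
No saddle point (maximin ≠ minimax). Mixed strategy needed.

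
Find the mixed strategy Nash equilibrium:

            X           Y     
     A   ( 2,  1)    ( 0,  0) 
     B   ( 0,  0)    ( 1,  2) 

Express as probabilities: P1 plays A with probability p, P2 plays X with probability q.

p = 0.6667, q = 0.3333

Work:
Find probabilities that make opponent indifferent:
P2 chooses q to make P1 indifferent between A and B
P1 chooses p to make P2 indifferent between X and Y
Mixed NE: P1 plays (A: 0.6667, B: 0.3333), P2 plays (X: 0.3333, Y: 0.6667)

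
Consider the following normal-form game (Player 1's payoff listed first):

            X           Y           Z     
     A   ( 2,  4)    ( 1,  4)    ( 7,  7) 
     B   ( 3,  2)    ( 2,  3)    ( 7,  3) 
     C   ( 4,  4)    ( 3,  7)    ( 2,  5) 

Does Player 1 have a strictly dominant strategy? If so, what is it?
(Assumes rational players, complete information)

No strictly dominant strategy exists for Player 1

Work:
A strategy strictly dominates another if it gives a strictly higher payoff against every opponent action. Compare each pair of P1's strategies column-by-column:
  A vs B: [2 vs 3, 1 vs 2, 7 vs 7] → A does not strictly dominate B (column X: 2 ≤ 3)
  A vs C: [2 vs 4, 1 vs 3, 7 vs 2] → A does not strictly dominate C (column X: 2 ≤ 4)
  B vs A: [3 vs 2, 2 vs 1, 7 vs 7] → B does not strictly dominate A (column Z: 7 ≤ 7)
  B vs C: [3 vs 4, 2 vs 3, 7 vs 2] → B does not strictly dominate C (column X: 3 ≤ 4)
  C vs A: [4 vs 2, 3 vs 1, 2 vs 7] → C does not strictly dominate A (column Z: 2 ≤ 7)
  C vs B: [4 vs 3, 3 vs 2, 2 vs 7] → C does not strictly dominate B (column Z: 2 ≤ 7)
No single strategy strictly dominates all others → no strictly dominant strategy.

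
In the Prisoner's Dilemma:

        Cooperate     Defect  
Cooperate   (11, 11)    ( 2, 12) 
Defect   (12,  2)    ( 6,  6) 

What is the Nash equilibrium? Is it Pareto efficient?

(Defect, Defect) is NE; not Pareto efficient

Work:
Defect dominates Cooperate for both players:
If P2 cooperates: Defect (12) > Cooperate (11)
If P2 defects: Defect (6) > Cooperate (2)
NE: (Defect, Defect) with payoff (6, 6)
But (Cooperate, Cooperate) = (11, 11) Pareto dominates (6, 6)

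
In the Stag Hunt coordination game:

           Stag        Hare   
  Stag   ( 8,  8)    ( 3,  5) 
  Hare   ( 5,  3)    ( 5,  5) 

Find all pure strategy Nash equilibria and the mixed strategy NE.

Pure NE: (Stag, Stag) and (Hare, Hare); Mixed NE: p = 0.4, q = 0.4

Work:
Check pure NE:
(Stag, Stag): (8, 8) - no unilateral deviation beneficial
(Hare, Hare): (5, 5) - no unilateral deviation beneficial
Mixed NE: P1 plays Stag with p = 0.4, P2 plays Stag with q = 0.4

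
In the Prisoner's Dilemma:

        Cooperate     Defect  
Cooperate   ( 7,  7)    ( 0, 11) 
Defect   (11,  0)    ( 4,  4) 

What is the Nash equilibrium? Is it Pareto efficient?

(Defect, Defect) is NE; not Pareto efficient

Work:
Defect dominates Cooperate for both players:
If P2 cooperates: Defect (11) > Cooperate (7)
If P2 defects: Defect (4) > Cooperate (0)
NE: (Defect, Defect) with payoff (4, 4)
But (Cooperate, Cooperate) = (7, 7) Pareto dominates (4, 4)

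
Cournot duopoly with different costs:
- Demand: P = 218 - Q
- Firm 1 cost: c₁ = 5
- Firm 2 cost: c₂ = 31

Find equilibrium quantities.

q₁* = 79.67, q₂* = 53.67

Work:
Reaction: q₁ = (218 - 5 - q₂)/2
Reaction: q₂ = (218 - 31 - q₁)/2
Solve simultaneously:
q₁* = (218 - 2×5 + 31)/3 = 79.67
q₂* = (218 - 2×31 + 5)/3 = 53.67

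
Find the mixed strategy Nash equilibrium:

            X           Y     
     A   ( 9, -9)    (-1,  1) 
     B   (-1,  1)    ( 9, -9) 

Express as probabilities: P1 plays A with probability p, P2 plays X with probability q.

p = 0.5, q = 0.5

Work:
Find probabilities that make opponent indifferent:
P2 chooses q to make P1 indifferent between A and B
P1 chooses p to make P2 indifferent between X and Y
Mixed NE: P1 plays (A: 0.5, B: 0.5), P2 plays (X: 0.5, Y: 0.5)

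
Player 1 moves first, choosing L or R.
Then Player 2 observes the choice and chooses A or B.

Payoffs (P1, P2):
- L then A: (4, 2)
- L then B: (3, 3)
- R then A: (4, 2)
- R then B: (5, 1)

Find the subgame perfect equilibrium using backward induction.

P1 plays R, P2 plays B after L and A after R; Payoff (4, 2)

Work:
Backward induction:
After L: P2 chooses B → P1 gets 3
After R: P2 chooses A → P1 gets 4
P1 chooses R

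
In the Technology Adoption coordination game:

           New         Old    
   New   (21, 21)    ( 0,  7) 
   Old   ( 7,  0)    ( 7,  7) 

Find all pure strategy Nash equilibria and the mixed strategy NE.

Pure NE: (New, New) and (Old, Old); Mixed NE: p = 0.3333, q = 0.3333

Work:
Check pure NE:
(New, New): (21, 21) - no unilateral deviation beneficial
(Old, Old): (7, 7) - no unilateral deviation beneficial
Mixed NE: P1 plays New with p = 0.3333, P2 plays New with q = 0.3333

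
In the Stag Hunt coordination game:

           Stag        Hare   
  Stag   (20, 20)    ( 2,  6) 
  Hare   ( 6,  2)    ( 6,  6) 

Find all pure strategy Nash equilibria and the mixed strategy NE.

Pure NE: (Stag, Stag) and (Hare, Hare); Mixed NE: p = 0.2222, q = 0.2222

Work:
Check pure NE:
(Stag, Stag): (20, 20) - no unilateral deviation beneficial
(Hare, Hare): (6, 6) - no unilateral deviation beneficial
Mixed NE: P1 plays Stag with p = 0.2222, P2 plays Stag with q = 0.2222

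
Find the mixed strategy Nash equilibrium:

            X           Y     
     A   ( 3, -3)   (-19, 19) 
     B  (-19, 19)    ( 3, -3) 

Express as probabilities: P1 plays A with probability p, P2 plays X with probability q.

p = 0.5, q = 0.5

Work:
Find probabilities that make opponent indifferent:
P2 chooses q to make P1 indifferent between A and B
P1 chooses p to make P2 indifferent between X and Y
Mixed NE: P1 plays (A: 0.5, B: 0.5), P2 plays (X: 0.5, Y: 0.5)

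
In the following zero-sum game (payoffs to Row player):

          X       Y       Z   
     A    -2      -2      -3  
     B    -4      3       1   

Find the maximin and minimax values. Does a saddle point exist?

Maximin = -3, Minimax = -2, Saddle: False

Work:
Row minimums: [-3, -4] → maximin = -3
Column maximums: [-2, 3, 1] → minimax = -2
No saddle point (maximin ≠ minimax). Mixed strategy needed.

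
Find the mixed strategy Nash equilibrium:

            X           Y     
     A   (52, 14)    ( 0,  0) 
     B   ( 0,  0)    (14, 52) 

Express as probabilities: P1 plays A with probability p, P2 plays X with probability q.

p = 0.7879, q = 0.2121

Work:
Find probabilities that make opponent indifferent:
P2 chooses q to make P1 indifferent between A and B
P1 chooses p to make P2 indifferent between X and Y
Mixed NE: P1 plays (A: 0.7879, B: 0.2121), P2 plays (X: 0.2121, Y: 0.7879)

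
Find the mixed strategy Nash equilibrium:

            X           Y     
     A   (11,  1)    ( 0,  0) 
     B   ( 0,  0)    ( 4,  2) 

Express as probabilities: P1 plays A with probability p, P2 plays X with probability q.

p = 0.6667, q = 0.2667

Work:
Find probabilities that make opponent indifferent:
P2 chooses q to make P1 indifferent between A and B
P1 chooses p to make P2 indifferent between X and Y
Mixed NE: P1 plays (A: 0.6667, B: 0.3333), P2 plays (X: 0.2667, Y: 0.7333)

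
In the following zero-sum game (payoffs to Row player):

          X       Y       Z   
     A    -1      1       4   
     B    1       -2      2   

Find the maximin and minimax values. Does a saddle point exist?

Maximin = -1, Minimax = 1, Saddle: False

Work:
Row minimums: [-1, -2] → maximin = -1
Column maximums: [1, 1, 4] → minimax = 1
No saddle point (maximin ≠ minimax). Mixed strategy needed.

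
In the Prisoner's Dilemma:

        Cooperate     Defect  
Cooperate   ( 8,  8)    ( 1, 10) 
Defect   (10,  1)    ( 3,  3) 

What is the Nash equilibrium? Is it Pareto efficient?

(Defect, Defect) is NE; not Pareto efficient

Work:
Defect dominates Cooperate for both players:
If P2 cooperates: Defect (10) > Cooperate (8)
If P2 defects: Defect (3) > Cooperate (1)
NE: (Defect, Defect) with payoff (3, 3)
But (Cooperate, Cooperate) = (8, 8) Pareto dominates (3, 3)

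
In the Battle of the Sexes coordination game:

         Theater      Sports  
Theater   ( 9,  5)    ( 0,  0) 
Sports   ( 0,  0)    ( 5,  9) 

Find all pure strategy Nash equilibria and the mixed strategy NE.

Pure NE: (Theater, Theater) and (Sports, Sports); Mixed NE: p = 0.6429, q = 0.3571

Work:
Check pure NE:
(Theater, Theater): (9, 5) - no unilateral deviation beneficial
(Sports, Sports): (5, 9) - no unilateral deviation beneficial
Mixed NE: P1 plays Theater with p = 0.6429, P2 plays Theater with q = 0.3571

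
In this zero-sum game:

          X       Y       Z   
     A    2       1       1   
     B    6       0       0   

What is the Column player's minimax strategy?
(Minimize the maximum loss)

Column should play Y or Z (all achieve the minimum), value = 1

Work:
Column player minimizes Row's maximum payoff:
Column X: max payoff to Row = 6
Column Y: max payoff to Row = 1
Column Z: max payoff to Row = 1
Minimum is 1, achieved by columns Y, Z (tied).
Each of Y or Z is a minimax strategy.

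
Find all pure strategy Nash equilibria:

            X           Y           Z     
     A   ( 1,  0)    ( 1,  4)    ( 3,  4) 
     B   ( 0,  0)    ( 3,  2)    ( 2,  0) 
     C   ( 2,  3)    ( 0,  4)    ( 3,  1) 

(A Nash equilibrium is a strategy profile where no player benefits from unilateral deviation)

Nash equilibrium: (A, Z), (B, Y)

Work:
Best responses:
  P1 vs X: payoffs [1, 0, 2] → best response C (payoff 2)
  P1 vs Y: payoffs [1, 3, 0] → best response B (payoff 3)
  P1 vs Z: payoffs [3, 2, 3] → best response A/C (payoff 3)
  P2 vs A: payoffs [0, 4, 4] → best response Y/Z (payoff 4)
  P2 vs B: payoffs [0, 2, 0] → best response Y (payoff 2)
  P2 vs C: payoffs [3, 4, 1] → best response Y (payoff 4)
Mutual best responses: (A,Z), (B,Y) → Nash equilibria.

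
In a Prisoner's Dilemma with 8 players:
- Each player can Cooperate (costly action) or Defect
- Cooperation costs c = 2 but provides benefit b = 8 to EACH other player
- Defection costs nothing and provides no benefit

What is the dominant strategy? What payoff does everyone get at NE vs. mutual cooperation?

Dominant: Defect; NE payoff = 0; Coop payoff = 54

Work:
Defect dominates (saves cost c = 2, benefit to others is external)
NE: All defect → everyone gets 0
If all cooperate: each receives (7)×8 - 2 = 54
Social dilemma: 54 > 0 but NE gives 0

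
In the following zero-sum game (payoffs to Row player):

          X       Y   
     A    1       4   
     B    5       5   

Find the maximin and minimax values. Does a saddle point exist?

Maximin = 5, Minimax = 5, Saddle: True

Work:
Row minimums: [1, 5] → maximin = 5
Column maximums: [5, 5] → minimax = 5
Saddle point exists! Game value = 5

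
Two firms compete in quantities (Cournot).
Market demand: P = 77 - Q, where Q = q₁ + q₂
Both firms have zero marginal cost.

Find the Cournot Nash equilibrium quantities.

q₁* = q₂* = 25.67; P* = 25.67

Work:
Profit: π_i = P·q_i = (a - q_i - q_j)·q_i
FOC: ∂π_i/∂q_i = a - 2q_i - q_j = 0
Reaction function: q_i = (77 - q_j)/2
Symmetry: q* = 77/3 = 25.67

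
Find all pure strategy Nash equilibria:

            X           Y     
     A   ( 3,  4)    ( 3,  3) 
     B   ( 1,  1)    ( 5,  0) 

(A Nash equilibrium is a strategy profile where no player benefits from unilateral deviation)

Nash equilibrium: (A, X)

Work:
Best responses:
  P1 vs X: payoffs [3, 1] → best response A (payoff 3)
  P1 vs Y: payoffs [3, 5] → best response B (payoff 5)
  P2 vs A: payoffs [4, 3] → best response X (payoff 4)
  P2 vs B: payoffs [1, 0] → best response X (payoff 1)
Mutual best responses: (A,X) → Nash equilibria.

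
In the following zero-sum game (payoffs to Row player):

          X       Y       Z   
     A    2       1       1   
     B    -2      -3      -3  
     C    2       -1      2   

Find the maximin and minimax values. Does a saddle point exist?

Maximin = 1, Minimax = 1, Saddle: True

Work:
Row minimums: [1, -3, -1] → maximin = 1
Column maximums: [2, 1, 2] → minimax = 1
Saddle point exists! Game value = 1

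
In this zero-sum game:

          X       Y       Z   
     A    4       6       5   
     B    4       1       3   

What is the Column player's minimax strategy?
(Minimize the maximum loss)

Column should play X, value = 4

Work:
Column player minimizes Row's maximum payoff:
Column X: max payoff to Row = 4
Column Y: max payoff to Row = 6
Column Z: max payoff to Row = 5
Minimum is 4, achieved by column X.
Minimax strategy: X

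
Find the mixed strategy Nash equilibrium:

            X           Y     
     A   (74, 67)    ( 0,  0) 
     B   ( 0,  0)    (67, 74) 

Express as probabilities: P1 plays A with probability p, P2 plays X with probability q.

p = 0.5248, q = 0.4752

Work:
Find probabilities that make opponent indifferent:
P2 chooses q to make P1 indifferent between A and B
P1 chooses p to make P2 indifferent between X and Y
Mixed NE: P1 plays (A: 0.5248, B: 0.4752), P2 plays (X: 0.4752, Y: 0.5248)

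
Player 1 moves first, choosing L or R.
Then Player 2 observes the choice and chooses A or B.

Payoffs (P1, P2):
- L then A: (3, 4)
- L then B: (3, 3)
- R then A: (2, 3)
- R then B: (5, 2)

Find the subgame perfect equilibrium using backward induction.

P1 plays L, P2 plays A after L and A after R; Payoff (3, 4)

Work:
Backward induction:
After L: P2 chooses A → P1 gets 3
After R: P2 chooses A → P1 gets 2
P1 chooses L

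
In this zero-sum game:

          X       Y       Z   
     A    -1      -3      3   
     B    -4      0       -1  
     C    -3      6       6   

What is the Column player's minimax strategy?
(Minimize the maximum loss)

Column should play X, value = -1

Work:
Column player minimizes Row's maximum payoff:
Column X: max payoff to Row = -1
Column Y: max payoff to Row = 6
Column Z: max payoff to Row = 6
Minimum is -1, achieved by column X.
Minimax strategy: X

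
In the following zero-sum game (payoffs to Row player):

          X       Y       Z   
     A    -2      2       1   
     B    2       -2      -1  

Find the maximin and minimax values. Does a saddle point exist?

Maximin = -2, Minimax = 1, Saddle: False

Work:
Row minimums: [-2, -2] → maximin = -2
Column maximums: [2, 2, 1] → minimax = 1
No saddle point (maximin ≠ minimax). Mixed strategy needed.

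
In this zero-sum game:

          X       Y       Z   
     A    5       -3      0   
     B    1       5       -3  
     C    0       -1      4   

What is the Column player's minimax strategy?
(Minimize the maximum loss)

Column should play Z, value = 4

Work:
Column player minimizes Row's maximum payoff:
Column X: max payoff to Row = 5
Column Y: max payoff to Row = 5
Column Z: max payoff to Row = 4
Minimum is 4, achieved by column Z.
Minimax strategy: Z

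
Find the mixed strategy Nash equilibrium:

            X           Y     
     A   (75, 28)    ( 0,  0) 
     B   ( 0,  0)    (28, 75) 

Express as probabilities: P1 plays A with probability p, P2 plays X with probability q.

p = 0.7282, q = 0.2718

Work:
Find probabilities that make opponent indifferent:
P2 chooses q to make P1 indifferent between A and B
P1 chooses p to make P2 indifferent between X and Y
Mixed NE: P1 plays (A: 0.7282, B: 0.2718), P2 plays (X: 0.2718, Y: 0.7282)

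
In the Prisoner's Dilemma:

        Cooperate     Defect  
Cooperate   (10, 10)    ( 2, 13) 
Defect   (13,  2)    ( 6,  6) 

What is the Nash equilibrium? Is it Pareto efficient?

(Defect, Defect) is NE; not Pareto efficient

Work:
Defect dominates Cooperate for both players:
If P2 cooperates: Defect (13) > Cooperate (10)
If P2 defects: Defect (6) > Cooperate (2)
NE: (Defect, Defect) with payoff (6, 6)
But (Cooperate, Cooperate) = (10, 10) Pareto dominates (6, 6)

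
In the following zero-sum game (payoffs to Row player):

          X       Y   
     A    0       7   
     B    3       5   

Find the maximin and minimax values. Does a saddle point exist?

Maximin = 3, Minimax = 3, Saddle: True

Work:
Row minimums: [0, 3] → maximin = 3
Column maximums: [3, 7] → minimax = 3
Saddle point exists! Game value = 3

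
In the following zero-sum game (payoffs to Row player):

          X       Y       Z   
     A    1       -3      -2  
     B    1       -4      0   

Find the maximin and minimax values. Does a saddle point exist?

Maximin = -3, Minimax = -3, Saddle: True

Work:
Row minimums: [-3, -4] → maximin = -3
Column maximums: [1, -3, 0] → minimax = -3
Saddle point exists! Game value = -3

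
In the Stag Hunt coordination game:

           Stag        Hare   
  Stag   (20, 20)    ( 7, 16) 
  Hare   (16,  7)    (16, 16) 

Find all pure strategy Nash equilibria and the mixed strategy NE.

Pure NE: (Stag, Stag) and (Hare, Hare); Mixed NE: p = 0.6923, q = 0.6923

Work:
Check pure NE:
(Stag, Stag): (20, 20) - no unilateral deviation beneficial
(Hare, Hare): (16, 16) - no unilateral deviation beneficial
Mixed NE: P1 plays Stag with p = 0.6923, P2 plays Stag with q = 0.6923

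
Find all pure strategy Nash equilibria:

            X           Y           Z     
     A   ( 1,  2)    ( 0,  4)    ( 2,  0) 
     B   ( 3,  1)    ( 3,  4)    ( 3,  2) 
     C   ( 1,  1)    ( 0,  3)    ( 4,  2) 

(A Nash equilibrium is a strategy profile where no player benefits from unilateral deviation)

Nash equilibrium: (B, Y)

Work:
Best responses:
  P1 vs X: payoffs [1, 3, 1] → best response B (payoff 3)
  P1 vs Y: payoffs [0, 3, 0] → best response B (payoff 3)
  P1 vs Z: payoffs [2, 3, 4] → best response C (payoff 4)
  P2 vs A: payoffs [2, 4, 0] → best response Y (payoff 4)
  P2 vs B: payoffs [1, 4, 2] → best response Y (payoff 4)
  P2 vs C: payoffs [1, 3, 2] → best response Y (payoff 3)
Mutual best responses: (B,Y) → Nash equilibria.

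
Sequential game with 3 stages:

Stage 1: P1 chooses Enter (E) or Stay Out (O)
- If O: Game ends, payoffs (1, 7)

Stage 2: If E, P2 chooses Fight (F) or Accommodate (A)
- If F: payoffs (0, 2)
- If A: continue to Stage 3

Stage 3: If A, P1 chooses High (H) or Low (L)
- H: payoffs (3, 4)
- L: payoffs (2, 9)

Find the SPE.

SPE: (E, A, H); Outcome (3, 4)

Work:
Stage 3: P1 chooses H (3 vs 2)
Stage 2: P2: F->2, A->4 (anticipating H). Choose A
Stage 1: P1: O->1, E->3 (anticipating A, H). Choose E
SPE path: E -> A -> H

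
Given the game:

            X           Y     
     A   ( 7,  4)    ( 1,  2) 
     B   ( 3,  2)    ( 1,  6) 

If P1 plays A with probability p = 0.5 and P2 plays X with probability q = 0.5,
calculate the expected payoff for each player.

E[P1] = 3.0, E[P2] = 3.5

Work:
E[P1] = p·q·π₁(A,X) + p·(1-q)·π₁(A,Y) + (1-p)·q·π₁(B,X) + (1-p)·(1-q)·π₁(B,Y)
= 0.5·0.5·7 + 0.5·0.5·1 + 0.5·0.5·3 + 0.5·0.5·1
= 3.0

E[P2] = 3.5 (similar calculation)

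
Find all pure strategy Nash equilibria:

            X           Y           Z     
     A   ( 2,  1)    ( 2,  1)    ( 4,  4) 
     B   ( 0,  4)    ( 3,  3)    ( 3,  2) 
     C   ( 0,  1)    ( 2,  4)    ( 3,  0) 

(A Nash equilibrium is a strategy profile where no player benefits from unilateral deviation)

Nash equilibrium: (A, Z)

Work:
Best responses:
  P1 vs X: payoffs [2, 0, 0] → best response A (payoff 2)
  P1 vs Y: payoffs [2, 3, 2] → best response B (payoff 3)
  P1 vs Z: payoffs [4, 3, 3] → best response A (payoff 4)
  P2 vs A: payoffs [1, 1, 4] → best response Z (payoff 4)
  P2 vs B: payoffs [4, 3, 2] → best response X (payoff 4)
  P2 vs C: payoffs [1, 4, 0] → best response Y (payoff 4)
Mutual best responses: (A,Z) → Nash equilibria.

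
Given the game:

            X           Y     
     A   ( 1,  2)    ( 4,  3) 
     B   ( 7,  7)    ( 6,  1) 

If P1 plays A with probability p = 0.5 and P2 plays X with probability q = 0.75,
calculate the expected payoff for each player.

E[P1] = 4.25, E[P2] = 3.875

Work:
E[P1] = p·q·π₁(A,X) + p·(1-q)·π₁(A,Y) + (1-p)·q·π₁(B,X) + (1-p)·(1-q)·π₁(B,Y)
= 0.5·0.75·1 + 0.5·0.25·4 + 0.5·0.75·7 + 0.5·0.25·6
= 4.25

E[P2] = 3.875 (similar calculation)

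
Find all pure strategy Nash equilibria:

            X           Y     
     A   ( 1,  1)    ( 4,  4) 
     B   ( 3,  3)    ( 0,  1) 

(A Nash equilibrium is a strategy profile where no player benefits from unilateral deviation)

Nash equilibrium: (A, Y), (B, X)

Work:
Best responses:
  P1 vs X: payoffs [1, 3] → best response B (payoff 3)
  P1 vs Y: payoffs [4, 0] → best response A (payoff 4)
  P2 vs A: payoffs [1, 4] → best response Y (payoff 4)
  P2 vs B: payoffs [3, 1] → best response X (payoff 3)
Mutual best responses: (A,Y), (B,X) → Nash equilibria.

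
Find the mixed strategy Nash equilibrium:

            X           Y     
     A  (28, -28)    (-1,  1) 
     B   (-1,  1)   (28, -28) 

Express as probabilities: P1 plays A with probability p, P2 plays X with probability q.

p = 0.5, q = 0.5

Work:
Find probabilities that make opponent indifferent:
P2 chooses q to make P1 indifferent between A and B
P1 chooses p to make P2 indifferent between X and Y
Mixed NE: P1 plays (A: 0.5, B: 0.5), P2 plays (X: 0.5, Y: 0.5)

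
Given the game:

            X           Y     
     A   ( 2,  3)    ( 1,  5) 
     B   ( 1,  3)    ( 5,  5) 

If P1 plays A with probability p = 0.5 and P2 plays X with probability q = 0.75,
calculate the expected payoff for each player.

E[P1] = 1.875, E[P2] = 3.5

Work:
E[P1] = p·q·π₁(A,X) + p·(1-q)·π₁(A,Y) + (1-p)·q·π₁(B,X) + (1-p)·(1-q)·π₁(B,Y)
= 0.5·0.75·2 + 0.5·0.25·1 + 0.5·0.75·1 + 0.5·0.25·5
= 1.875

E[P2] = 3.5 (similar calculation)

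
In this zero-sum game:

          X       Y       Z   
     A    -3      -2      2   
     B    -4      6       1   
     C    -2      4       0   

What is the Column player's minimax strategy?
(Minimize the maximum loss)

Column should play X, value = -2

Work:
Column player minimizes Row's maximum payoff:
Column X: max payoff to Row = -2
Column Y: max payoff to Row = 6
Column Z: max payoff to Row = 2
Minimum is -2, achieved by column X.
Minimax strategy: X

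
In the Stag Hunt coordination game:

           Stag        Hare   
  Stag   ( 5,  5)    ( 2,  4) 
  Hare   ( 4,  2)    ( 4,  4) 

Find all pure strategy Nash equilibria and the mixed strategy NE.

Pure NE: (Stag, Stag) and (Hare, Hare); Mixed NE: p = 0.6667, q = 0.6667

Work:
Check pure NE:
(Stag, Stag): (5, 5) - no unilateral deviation beneficial
(Hare, Hare): (4, 4) - no unilateral deviation beneficial
Mixed NE: P1 plays Stag with p = 0.6667, P2 plays Stag with q = 0.6667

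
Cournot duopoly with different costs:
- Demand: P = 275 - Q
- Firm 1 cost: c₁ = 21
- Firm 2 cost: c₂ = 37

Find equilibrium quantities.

q₁* = 90.0, q₂* = 74.0

Work:
Reaction: q₁ = (275 - 21 - q₂)/2
Reaction: q₂ = (275 - 37 - q₁)/2
Solve simultaneously:
q₁* = (275 - 2×21 + 37)/3 = 90.0
q₂* = (275 - 2×37 + 21)/3 = 74.0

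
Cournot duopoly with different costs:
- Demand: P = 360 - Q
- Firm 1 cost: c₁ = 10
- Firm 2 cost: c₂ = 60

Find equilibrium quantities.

q₁* = 133.33, q₂* = 83.33

Work:
Reaction: q₁ = (360 - 10 - q₂)/2
Reaction: q₂ = (360 - 60 - q₁)/2
Solve simultaneously:
q₁* = (360 - 2×10 + 60)/3 = 133.33
q₂* = (360 - 2×60 + 10)/3 = 83.33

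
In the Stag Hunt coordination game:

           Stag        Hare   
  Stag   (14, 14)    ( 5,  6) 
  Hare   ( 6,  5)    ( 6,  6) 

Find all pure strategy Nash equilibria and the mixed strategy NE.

Pure NE: (Stag, Stag) and (Hare, Hare); Mixed NE: p = 0.1111, q = 0.1111

Work:
Check pure NE:
(Stag, Stag): (14, 14) - no unilateral deviation beneficial
(Hare, Hare): (6, 6) - no unilateral deviation beneficial
Mixed NE: P1 plays Stag with p = 0.1111, P2 plays Stag with q = 0.1111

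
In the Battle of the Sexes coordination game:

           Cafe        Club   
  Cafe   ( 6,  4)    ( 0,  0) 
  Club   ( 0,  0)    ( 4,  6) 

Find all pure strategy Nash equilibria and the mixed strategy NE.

Pure NE: (Cafe, Cafe) and (Club, Club); Mixed NE: p = 0.6, q = 0.4

Work:
Check pure NE:
(Cafe, Cafe): (6, 4) - no unilateral deviation beneficial
(Club, Club): (4, 6) - no unilateral deviation beneficial
Mixed NE: P1 plays Cafe with p = 0.6, P2 plays Cafe with q = 0.4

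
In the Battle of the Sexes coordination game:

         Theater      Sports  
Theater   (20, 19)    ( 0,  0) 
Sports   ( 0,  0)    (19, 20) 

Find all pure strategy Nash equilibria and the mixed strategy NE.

Pure NE: (Theater, Theater) and (Sports, Sports); Mixed NE: p = 0.5128, q = 0.4872

Work:
Check pure NE:
(Theater, Theater): (20, 19) - no unilateral deviation beneficial
(Sports, Sports): (19, 20) - no unilateral deviation beneficial
Mixed NE: P1 plays Theater with p = 0.5128, P2 plays Theater with q = 0.4872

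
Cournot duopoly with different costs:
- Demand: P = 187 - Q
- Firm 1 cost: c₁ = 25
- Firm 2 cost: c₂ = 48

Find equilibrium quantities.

q₁* = 61.67, q₂* = 38.67

Work:
Reaction: q₁ = (187 - 25 - q₂)/2
Reaction: q₂ = (187 - 48 - q₁)/2
Solve simultaneously:
q₁* = (187 - 2×25 + 48)/3 = 61.67
q₂* = (187 - 2×48 + 25)/3 = 38.67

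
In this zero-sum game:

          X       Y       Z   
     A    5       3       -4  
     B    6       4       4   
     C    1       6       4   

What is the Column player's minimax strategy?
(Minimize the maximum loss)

Column should play Z, value = 4

Work:
Column player minimizes Row's maximum payoff:
Column X: max payoff to Row = 6
Column Y: max payoff to Row = 6
Column Z: max payoff to Row = 4
Minimum is 4, achieved by column Z.
Minimax strategy: Z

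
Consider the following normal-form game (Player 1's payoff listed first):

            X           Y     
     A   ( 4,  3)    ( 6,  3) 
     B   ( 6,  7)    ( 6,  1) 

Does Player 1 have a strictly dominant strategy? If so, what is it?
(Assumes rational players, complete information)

No strictly dominant strategy exists for Player 1

Work:
A strategy strictly dominates another if it gives a strictly higher payoff against every opponent action. Compare each pair of P1's strategies column-by-column:
  A vs B: [4 vs 6, 6 vs 6] → A does not strictly dominate B (column X: 4 ≤ 6)
  B vs A: [6 vs 4, 6 vs 6] → B does not strictly dominate A (column Y: 6 ≤ 6)
No single strategy strictly dominates all others → no strictly dominant strategy.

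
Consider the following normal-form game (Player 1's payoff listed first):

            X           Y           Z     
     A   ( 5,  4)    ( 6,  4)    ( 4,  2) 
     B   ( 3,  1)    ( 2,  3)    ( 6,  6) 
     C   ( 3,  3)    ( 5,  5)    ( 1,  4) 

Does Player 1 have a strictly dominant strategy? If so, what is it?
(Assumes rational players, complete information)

No strictly dominant strategy exists for Player 1

Work:
A strategy strictly dominates another if it gives a strictly higher payoff against every opponent action. Compare each pair of P1's strategies column-by-column:
  A vs B: [5 vs 3, 6 vs 2, 4 vs 6] → A does not strictly dominate B (column Z: 4 ≤ 6)
  A vs C: [5 vs 3, 6 vs 5, 4 vs 1] → A strictly dominates C
  B vs A: [3 vs 5, 2 vs 6, 6 vs 4] → B does not strictly dominate A (column X: 3 ≤ 5)
  B vs C: [3 vs 3, 2 vs 5, 6 vs 1] → B does not strictly dominate C (column X: 3 ≤ 3)
  C vs A: [3 vs 5, 5 vs 6, 1 vs 4] → C does not strictly dominate A (column X: 3 ≤ 5)
  C vs B: [3 vs 3, 5 vs 2, 1 vs 6] → C does not strictly dominate B (column X: 3 ≤ 3)
No single strategy strictly dominates all others → no strictly dominant strategy.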